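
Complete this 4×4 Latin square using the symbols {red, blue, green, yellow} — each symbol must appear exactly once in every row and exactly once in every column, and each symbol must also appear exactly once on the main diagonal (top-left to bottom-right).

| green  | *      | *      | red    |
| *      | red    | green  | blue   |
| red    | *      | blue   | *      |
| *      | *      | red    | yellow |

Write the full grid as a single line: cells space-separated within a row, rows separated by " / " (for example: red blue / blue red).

(r1,c3) = yellow
(r2,c1) = yellow
(r3,c4) = green
(r4,c1) = blue
(r4,c2) = green
(r1,c2) = blue
(r3,c2) = yellow

green blue yellow red / yellow red green blue / red yellow blue green / blue green red yellow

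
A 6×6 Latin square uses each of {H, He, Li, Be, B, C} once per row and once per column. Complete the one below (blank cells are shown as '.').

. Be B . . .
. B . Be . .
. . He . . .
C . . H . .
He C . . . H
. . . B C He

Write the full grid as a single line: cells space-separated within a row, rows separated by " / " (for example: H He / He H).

Li Be B He H C / H B C Be He Li / B H He C Li Be / C He Li H Be B / He C Be Li B H / Be Li H B C He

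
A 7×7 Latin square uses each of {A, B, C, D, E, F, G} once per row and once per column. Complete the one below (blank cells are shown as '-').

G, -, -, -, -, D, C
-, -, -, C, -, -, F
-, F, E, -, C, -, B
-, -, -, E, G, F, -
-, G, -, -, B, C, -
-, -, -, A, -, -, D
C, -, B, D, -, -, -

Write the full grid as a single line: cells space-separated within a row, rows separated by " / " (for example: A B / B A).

G E F B A D C / E B A C D G F / D F E G C A B / B D C E G F A / A G D F B C E / F C G A E B D / C A B D F E G

(r3,c4) = G
(r3,c6) = A
(r4,c7) = A
(r5,c4) = F
(r5,c7) = E
(r7,c7) = G
(r1,c4) = B
(r3,c1) = D
(r4,c1) = B
(r5,c1) = A
(r5,c3) = D
(r7,c6) = E
(r2,c1) = E
(r4,c3) = C
(r6,c1) = F
(r6,c3) = G
(r6,c5) = E
(r6,c6) = B
(r7,c2) = A
(r7,c5) = F
(r1,c2) = E
(r1,c5) = A
(r2,c3) = A
(r2,c5) = D
(r2,c6) = G
(r4,c2) = D
(r6,c2) = C
(r1,c3) = F
(r2,c2) = B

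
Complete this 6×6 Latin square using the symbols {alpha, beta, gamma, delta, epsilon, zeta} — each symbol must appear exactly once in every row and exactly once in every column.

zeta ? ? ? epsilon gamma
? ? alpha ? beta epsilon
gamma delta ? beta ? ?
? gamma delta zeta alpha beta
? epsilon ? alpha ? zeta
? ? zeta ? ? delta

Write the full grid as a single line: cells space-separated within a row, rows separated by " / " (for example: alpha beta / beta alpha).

zeta alpha beta delta epsilon gamma / delta zeta alpha gamma beta epsilon / gamma delta epsilon beta zeta alpha / epsilon gamma delta zeta alpha beta / beta epsilon gamma alpha delta zeta / alpha beta zeta epsilon gamma delta

Cell (r1,c3): row 1 has {gamma,epsilon,zeta}; column 3 has {alpha,delta,zeta} → beta.
Cell (r1,c4): row 1 has {beta,gamma,epsilon,zeta}; column 4 has {alpha,beta,zeta} → delta.
Cell (r2,c1): row 2 has {alpha,beta,epsilon}; column 1 has {gamma,zeta} → delta.
Cell (r2,c2): row 2 has {alpha,beta,delta,epsilon}; column 2 has {gamma,delta,epsilon} → zeta.
Cell (r2,c4): row 2 has {alpha,beta,delta,epsilon,zeta}; column 4 has {alpha,beta,delta,zeta} → gamma.
Cell (r3,c3): row 3 has {beta,gamma,delta}; column 3 has {alpha,beta,delta,zeta} → epsilon.
Cell (r3,c5): row 3 has {beta,gamma,delta,epsilon}; column 5 has {alpha,beta,epsilon} → zeta.
Cell (r3,c6): row 3 has {beta,gamma,delta,epsilon,zeta}; column 6 has {beta,gamma,delta,epsilon,zeta} → alpha.
Cell (r4,c1): row 4 has {alpha,beta,gamma,delta,zeta}; column 1 has {gamma,delta,zeta} → epsilon.
Cell (r5,c1): row 5 has {alpha,epsilon,zeta}; column 1 has {gamma,delta,epsilon,zeta} → beta.
Cell (r5,c3): row 5 has {alpha,beta,epsilon,zeta}; column 3 has {alpha,beta,delta,epsilon,zeta} → gamma.
Cell (r5,c5): row 5 has {alpha,beta,gamma,epsilon,zeta}; column 5 has {alpha,beta,epsilon,zeta} → delta.
Cell (r6,c1): row 6 has {delta,zeta}; column 1 has {beta,gamma,delta,epsilon,zeta} → alpha.
Cell (r6,c2): row 6 has {alpha,delta,zeta}; column 2 has {gamma,delta,epsilon,zeta} → beta.
Cell (r6,c4): row 6 has {alpha,beta,delta,zeta}; column 4 has {alpha,beta,gamma,delta,zeta} → epsilon.
Cell (r6,c5): row 6 has {alpha,beta,delta,epsilon,zeta}; column 5 has {alpha,beta,delta,epsilon,zeta} → gamma.
Cell (r1,c2): row 1 has {beta,gamma,delta,epsilon,zeta}; column 2 has {beta,gamma,delta,epsilon,zeta} → alpha.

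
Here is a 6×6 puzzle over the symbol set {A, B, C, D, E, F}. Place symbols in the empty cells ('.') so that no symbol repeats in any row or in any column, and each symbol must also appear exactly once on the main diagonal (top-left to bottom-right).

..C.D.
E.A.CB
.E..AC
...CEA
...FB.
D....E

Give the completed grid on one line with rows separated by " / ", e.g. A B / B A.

A B C E D F / E F A D C B / F E D B A C / B D F C E A / C A E F B D / D C B A F E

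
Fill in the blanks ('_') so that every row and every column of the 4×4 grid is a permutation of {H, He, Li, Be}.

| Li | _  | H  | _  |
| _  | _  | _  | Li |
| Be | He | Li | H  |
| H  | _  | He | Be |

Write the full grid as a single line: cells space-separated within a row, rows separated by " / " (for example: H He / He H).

Li Be H He / He H Be Li / Be He Li H / H Li He Be

(r1,c2) = Be
(r1,c4) = He
(r2,c1) = He
(r2,c2) = H
(r2,c3) = Be
(r4,c2) = Li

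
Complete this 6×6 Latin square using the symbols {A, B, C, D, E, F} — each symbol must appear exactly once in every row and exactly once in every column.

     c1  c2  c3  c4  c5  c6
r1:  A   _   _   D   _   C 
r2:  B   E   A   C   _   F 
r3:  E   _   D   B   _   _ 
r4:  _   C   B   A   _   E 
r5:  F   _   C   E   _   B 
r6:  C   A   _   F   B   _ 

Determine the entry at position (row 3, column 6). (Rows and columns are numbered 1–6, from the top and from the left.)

A

(r2,c5) = D
(r3,c2) = F
(r3,c6) = A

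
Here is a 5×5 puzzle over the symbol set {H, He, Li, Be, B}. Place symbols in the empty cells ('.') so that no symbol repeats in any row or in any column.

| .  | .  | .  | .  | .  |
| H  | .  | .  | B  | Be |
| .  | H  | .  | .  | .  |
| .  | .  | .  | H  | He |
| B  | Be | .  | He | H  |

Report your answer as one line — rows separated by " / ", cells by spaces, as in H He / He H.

Be He H Li B / H Li He B Be / He H B Be Li / Li B Be H He / B Be Li He H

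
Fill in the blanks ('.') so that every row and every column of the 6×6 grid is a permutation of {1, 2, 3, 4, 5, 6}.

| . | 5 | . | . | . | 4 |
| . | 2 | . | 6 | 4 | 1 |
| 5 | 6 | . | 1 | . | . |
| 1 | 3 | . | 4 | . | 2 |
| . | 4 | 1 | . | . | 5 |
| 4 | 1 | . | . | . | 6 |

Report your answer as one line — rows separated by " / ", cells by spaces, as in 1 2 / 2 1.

6 5 3 2 1 4 / 3 2 5 6 4 1 / 5 6 4 1 2 3 / 1 3 6 4 5 2 / 2 4 1 3 6 5 / 4 1 2 5 3 6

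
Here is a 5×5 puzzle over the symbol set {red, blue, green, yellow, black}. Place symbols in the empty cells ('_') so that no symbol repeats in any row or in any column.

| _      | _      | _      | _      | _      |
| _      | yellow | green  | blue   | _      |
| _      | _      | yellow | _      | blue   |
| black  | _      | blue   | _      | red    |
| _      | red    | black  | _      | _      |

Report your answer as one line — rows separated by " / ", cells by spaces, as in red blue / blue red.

yellow blue red black green / red yellow green blue black / green black yellow red blue / black green blue yellow red / blue red black green yellow

(r1,c3) = red
(r2,c1) = red
(r2,c5) = black
(r3,c1) = green
(r3,c2) = black
(r3,c4) = red
(r4,c2) = green
(r4,c4) = yellow
(r5,c4) = green
(r5,c5) = yellow
(r1,c2) = blue
(r1,c4) = black
(r1,c5) = green
(r5,c1) = blue
(r1,c1) = yellow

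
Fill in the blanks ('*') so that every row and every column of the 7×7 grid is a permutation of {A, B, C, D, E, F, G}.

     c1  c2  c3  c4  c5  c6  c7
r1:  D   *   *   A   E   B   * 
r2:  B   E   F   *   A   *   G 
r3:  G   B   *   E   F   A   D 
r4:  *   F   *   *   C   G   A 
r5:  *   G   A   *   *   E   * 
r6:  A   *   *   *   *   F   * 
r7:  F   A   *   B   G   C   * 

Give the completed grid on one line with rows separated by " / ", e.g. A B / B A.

D C G A E B F / B E F C A D G / G B C E F A D / E F B D C G A / C G A F D E B / A D E G B F C / F A D B G C E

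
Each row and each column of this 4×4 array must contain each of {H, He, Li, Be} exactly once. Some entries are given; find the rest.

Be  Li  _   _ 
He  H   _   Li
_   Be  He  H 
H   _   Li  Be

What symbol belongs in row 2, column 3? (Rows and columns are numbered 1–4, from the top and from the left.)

Be

(r1,c3) = H
(r1,c4) = He
(r2,c3) = Be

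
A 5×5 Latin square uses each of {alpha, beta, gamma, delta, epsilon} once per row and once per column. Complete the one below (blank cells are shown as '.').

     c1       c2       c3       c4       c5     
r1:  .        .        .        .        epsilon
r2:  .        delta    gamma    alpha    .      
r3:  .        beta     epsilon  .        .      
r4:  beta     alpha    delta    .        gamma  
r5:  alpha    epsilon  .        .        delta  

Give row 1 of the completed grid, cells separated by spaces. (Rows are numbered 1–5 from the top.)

delta gamma alpha beta epsilon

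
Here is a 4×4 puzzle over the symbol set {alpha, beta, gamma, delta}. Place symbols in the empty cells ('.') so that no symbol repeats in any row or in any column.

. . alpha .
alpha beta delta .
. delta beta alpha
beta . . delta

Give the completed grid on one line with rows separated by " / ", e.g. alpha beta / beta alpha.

delta gamma alpha beta / alpha beta delta gamma / gamma delta beta alpha / beta alpha gamma delta

(r1,c2) = gamma
(r1,c4) = beta
(r2,c4) = gamma
(r3,c1) = gamma
(r4,c2) = alpha
(r4,c3) = gamma
(r1,c1) = delta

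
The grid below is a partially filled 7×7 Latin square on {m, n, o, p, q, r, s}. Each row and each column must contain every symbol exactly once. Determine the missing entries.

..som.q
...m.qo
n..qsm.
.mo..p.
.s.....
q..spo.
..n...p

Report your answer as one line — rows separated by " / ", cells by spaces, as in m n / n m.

(r3,c7): row 3 has {m,n,q,s}; column 7 has {o,p,q}, so it must be r.
(r7,c4): row 7 has {n,p}; column 4 has {m,o,q,s}, so it must be r.
(r7,c6): row 7 has {n,p,r}; column 6 has {m,o,p,q}, so it must be s.
(r3,c3): row 3 has {m,n,q,r,s}; column 3 has {n,o,s}, so it must be p.
(r4,c4): row 4 has {m,o,p}; column 4 has {m,o,q,r,s}, so it must be n.
(r4,c7): row 4 has {m,n,o,p}; column 7 has {o,p,q,r}, so it must be s.
(r5,c4): row 5 has {s}; column 4 has {m,n,o,q,r,s}, so it must be p.
(r2,c3): row 2 has {m,o,q}; column 3 has {n,o,p,s}, so it must be r.
(r2,c5): row 2 has {m,o,q,r}; column 5 has {m,p,s}, so it must be n.
(r3,c2): row 3 has {m,n,p,q,r,s}; column 2 has {m,s}, so it must be o.
(r4,c1): row 4 has {m,n,o,p,s}; column 1 has {n,q}, so it must be r.
(r4,c5): row 4 has {m,n,o,p,r,s}; column 5 has {m,n,p,s}, so it must be q.
(r6,c3): row 6 has {o,p,q,s}; column 3 has {n,o,p,r,s}, so it must be m.
(r6,c7): row 6 has {m,o,p,q,s}; column 7 has {o,p,q,r,s}, so it must be n.
(r7,c2): row 7 has {n,p,r,s}; column 2 has {m,o,s}, so it must be q.
(r7,c5): row 7 has {n,p,q,r,s}; column 5 has {m,n,p,q,s}, so it must be o.
(r1,c1): row 1 has {m,o,q,s}; column 1 has {n,q,r}, so it must be p.
(r2,c1): row 2 has {m,n,o,q,r}; column 1 has {n,p,q,r}, so it must be s.
(r2,c2): row 2 has {m,n,o,q,r,s}; column 2 has {m,o,q,s}, so it must be p.
(r5,c3): row 5 has {p,s}; column 3 has {m,n,o,p,r,s}, so it must be q.
(r5,c5): row 5 has {p,q,s}; column 5 has {m,n,o,p,q,s}, so it must be r.
(r5,c6): row 5 has {p,q,r,s}; column 6 has {m,o,p,q,s}, so it must be n.
(r5,c7): row 5 has {n,p,q,r,s}; column 7 has {n,o,p,q,r,s}, so it must be m.
(r6,c2): row 6 has {m,n,o,p,q,s}; column 2 has {m,o,p,q,s}, so it must be r.
(r7,c1): row 7 has {n,o,p,q,r,s}; column 1 has {n,p,q,r,s}, so it must be m.
(r1,c2): row 1 has {m,o,p,q,s}; column 2 has {m,o,p,q,r,s}, so it must be n.
(r1,c6): row 1 has {m,n,o,p,q,s}; column 6 has {m,n,o,p,q,s}, so it must be r.
(r5,c1): row 5 has {m,n,p,q,r,s}; column 1 has {m,n,p,q,r,s}, so it must be o.

p n s o m r q / s p r m n q o / n o p q s m r / r m o n q p s / o s q p r n m / q r m s p o n / m q n r o s p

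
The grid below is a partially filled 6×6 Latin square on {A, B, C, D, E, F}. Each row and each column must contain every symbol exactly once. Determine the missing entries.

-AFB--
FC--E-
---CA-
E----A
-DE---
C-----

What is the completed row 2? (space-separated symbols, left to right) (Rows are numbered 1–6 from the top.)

F C B A E D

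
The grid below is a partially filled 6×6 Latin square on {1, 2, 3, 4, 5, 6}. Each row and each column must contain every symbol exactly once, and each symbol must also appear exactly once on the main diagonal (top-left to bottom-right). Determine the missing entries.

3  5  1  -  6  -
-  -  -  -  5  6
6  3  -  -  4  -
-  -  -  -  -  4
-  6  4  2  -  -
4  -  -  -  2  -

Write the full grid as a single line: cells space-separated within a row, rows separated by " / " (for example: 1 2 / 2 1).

3 5 1 4 6 2 / 2 4 3 1 5 6 / 6 3 2 5 4 1 / 1 2 5 6 3 4 / 5 6 4 2 1 3 / 4 1 6 3 2 5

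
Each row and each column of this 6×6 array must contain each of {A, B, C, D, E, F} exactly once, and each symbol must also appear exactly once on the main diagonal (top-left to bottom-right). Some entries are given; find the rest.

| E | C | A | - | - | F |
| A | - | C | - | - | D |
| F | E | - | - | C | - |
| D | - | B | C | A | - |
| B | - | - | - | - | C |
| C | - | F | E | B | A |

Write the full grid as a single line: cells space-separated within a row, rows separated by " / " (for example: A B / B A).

E C A B D F / A B C F E D / F E D A C B / D F B C A E / B A E D F C / C D F E B A

(r1,c5): row 1 has {A,C,E,F}; column 5 has {A,B,C}, so it must be D.
(r3,c3): row 3 has {C,E,F}; column 3 has {A,B,C,F}; the diagonal has {A,C,E}, so it must be D.
(r3,c6): row 3 has {C,D,E,F}; column 6 has {A,C,D,F}, so it must be B.
(r4,c2): row 4 has {A,B,C,D}; column 2 has {C,E}, so it must be F.
(r4,c6): row 4 has {A,B,C,D,F}; column 6 has {A,B,C,D,F}, so it must be E.
(r5,c3): row 5 has {B,C}; column 3 has {A,B,C,D,F}, so it must be E.
(r5,c5): row 5 has {B,C,E}; column 5 has {A,B,C,D}; the diagonal has {A,C,D,E}, so it must be F.
(r6,c2): row 6 has {A,B,C,E,F}; column 2 has {C,E,F}, so it must be D.
(r1,c4): row 1 has {A,C,D,E,F}; column 4 has {C,E}, so it must be B.
(r2,c2): row 2 has {A,C,D}; column 2 has {C,D,E,F}; the diagonal has {A,C,D,E,F}, so it must be B.
(r2,c4): row 2 has {A,B,C,D}; column 4 has {B,C,E}, so it must be F.
(r2,c5): row 2 has {A,B,C,D,F}; column 5 has {A,B,C,D,F}, so it must be E.
(r3,c4): row 3 has {B,C,D,E,F}; column 4 has {B,C,E,F}, so it must be A.
(r5,c2): row 5 has {B,C,E,F}; column 2 has {B,C,D,E,F}, so it must be A.
(r5,c4): row 5 has {A,B,C,E,F}; column 4 has {A,B,C,E,F}, so it must be D.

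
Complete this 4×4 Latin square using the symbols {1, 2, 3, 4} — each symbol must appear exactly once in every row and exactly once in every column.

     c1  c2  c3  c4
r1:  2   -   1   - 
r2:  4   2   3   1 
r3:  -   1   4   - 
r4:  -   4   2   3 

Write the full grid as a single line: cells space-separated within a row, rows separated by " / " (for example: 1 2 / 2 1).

2 3 1 4 / 4 2 3 1 / 3 1 4 2 / 1 4 2 3

(r1,c2) = 3
(r1,c4) = 4
(r3,c1) = 3
(r3,c4) = 2
(r4,c1) = 1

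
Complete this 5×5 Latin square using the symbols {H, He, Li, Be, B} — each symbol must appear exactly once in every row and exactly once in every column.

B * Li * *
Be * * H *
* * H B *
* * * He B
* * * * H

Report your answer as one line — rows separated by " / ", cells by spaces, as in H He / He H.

(r1,c4) = Be
(r1,c5) = He
(r2,c5) = Li
(r3,c5) = Be
(r4,c3) = Be
(r5,c4) = Li
(r1,c2) = H
(r4,c2) = Li
(r5,c1) = He
(r5,c3) = B
(r2,c3) = He
(r3,c1) = Li
(r3,c2) = He
(r4,c1) = H
(r5,c2) = Be
(r2,c2) = B

B H Li Be He / Be B He H Li / Li He H B Be / H Li Be He B / He Be B Li H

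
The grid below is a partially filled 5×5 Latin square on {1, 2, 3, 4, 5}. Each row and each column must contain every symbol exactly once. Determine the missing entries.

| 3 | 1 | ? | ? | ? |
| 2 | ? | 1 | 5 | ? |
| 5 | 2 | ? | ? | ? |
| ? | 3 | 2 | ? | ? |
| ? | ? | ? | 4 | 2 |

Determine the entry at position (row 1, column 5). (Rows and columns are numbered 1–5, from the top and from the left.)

At row 1, column 4: row 1 has {1,3}; column 4 has {4,5}; that leaves 2.
At row 2, column 2: row 2 has {1,2,5}; column 2 has {1,2,3}; that leaves 4.
At row 2, column 5: row 2 has {1,2,4,5}; column 5 has {2}; that leaves 3.
At row 4, column 4: row 4 has {2,3}; column 4 has {2,4,5}; that leaves 1.
At row 5, column 1: row 5 has {2,4}; column 1 has {2,3,5}; that leaves 1.
At row 5, column 2: row 5 has {1,2,4}; column 2 has {1,2,3,4}; that leaves 5.
At row 5, column 3: row 5 has {1,2,4,5}; column 3 has {1,2}; that leaves 3.
At row 3, column 3: row 3 has {2,5}; column 3 has {1,2,3}; that leaves 4.
At row 3, column 4: row 3 has {2,4,5}; column 4 has {1,2,4,5}; that leaves 3.
At row 3, column 5: row 3 has {2,3,4,5}; column 5 has {2,3}; that leaves 1.
At row 4, column 1: row 4 has {1,2,3}; column 1 has {1,2,3,5}; that leaves 4.
At row 4, column 5: row 4 has {1,2,3,4}; column 5 has {1,2,3}; that leaves 5.
At row 1, column 3: row 1 has {1,2,3}; column 3 has {1,2,3,4}; that leaves 5.
At row 1, column 5: row 1 has {1,2,3,5}; column 5 has {1,2,3,5}; that leaves 4.

4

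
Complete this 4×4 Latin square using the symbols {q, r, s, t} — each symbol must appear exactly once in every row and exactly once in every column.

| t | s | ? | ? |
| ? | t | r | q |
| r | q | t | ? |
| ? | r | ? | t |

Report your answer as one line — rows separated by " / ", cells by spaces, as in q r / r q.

t s q r / s t r q / r q t s / q r s t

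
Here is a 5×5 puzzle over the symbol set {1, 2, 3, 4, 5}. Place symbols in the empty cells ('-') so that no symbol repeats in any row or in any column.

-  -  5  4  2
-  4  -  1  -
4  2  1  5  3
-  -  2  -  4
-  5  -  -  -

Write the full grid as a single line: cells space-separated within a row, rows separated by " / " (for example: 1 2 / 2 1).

1 3 5 4 2 / 2 4 3 1 5 / 4 2 1 5 3 / 5 1 2 3 4 / 3 5 4 2 1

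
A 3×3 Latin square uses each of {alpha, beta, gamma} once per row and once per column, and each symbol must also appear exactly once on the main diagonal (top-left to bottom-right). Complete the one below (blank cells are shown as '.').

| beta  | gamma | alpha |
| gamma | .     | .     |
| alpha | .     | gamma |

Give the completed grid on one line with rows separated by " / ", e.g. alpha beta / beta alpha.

beta gamma alpha / gamma alpha beta / alpha beta gamma

Cell (r2,c2): row 2 has {gamma}; column 2 has {gamma}; the diagonal has {beta,gamma} → alpha.
Cell (r2,c3): row 2 has {alpha,gamma}; column 3 has {alpha,gamma} → beta.
Cell (r3,c2): row 3 has {alpha,gamma}; column 2 has {alpha,gamma} → beta.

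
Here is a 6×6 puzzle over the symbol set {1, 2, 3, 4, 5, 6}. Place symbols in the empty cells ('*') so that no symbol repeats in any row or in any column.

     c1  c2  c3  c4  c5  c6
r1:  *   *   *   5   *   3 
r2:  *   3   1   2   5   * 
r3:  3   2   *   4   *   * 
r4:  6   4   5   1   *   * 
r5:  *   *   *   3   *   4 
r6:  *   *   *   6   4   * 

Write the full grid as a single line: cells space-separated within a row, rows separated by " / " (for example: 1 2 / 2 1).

(r2,c1) = 4
(r2,c6) = 6
(r3,c3) = 6
(r3,c5) = 1
(r3,c6) = 5
(r4,c6) = 2
(r5,c3) = 2
(r5,c5) = 6
(r6,c3) = 3
(r6,c6) = 1
(r1,c3) = 4
(r1,c5) = 2
(r4,c5) = 3
(r6,c2) = 5
(r1,c1) = 1
(r1,c2) = 6
(r5,c1) = 5
(r5,c2) = 1
(r6,c1) = 2

1 6 4 5 2 3 / 4 3 1 2 5 6 / 3 2 6 4 1 5 / 6 4 5 1 3 2 / 5 1 2 3 6 4 / 2 5 3 6 4 1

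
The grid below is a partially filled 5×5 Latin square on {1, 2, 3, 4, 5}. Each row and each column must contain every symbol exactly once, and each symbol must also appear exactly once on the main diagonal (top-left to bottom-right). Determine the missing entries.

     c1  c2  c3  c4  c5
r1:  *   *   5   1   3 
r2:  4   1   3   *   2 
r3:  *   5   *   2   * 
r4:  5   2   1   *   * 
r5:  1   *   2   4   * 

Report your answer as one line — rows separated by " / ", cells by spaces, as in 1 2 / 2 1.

2 4 5 1 3 / 4 1 3 5 2 / 3 5 4 2 1 / 5 2 1 3 4 / 1 3 2 4 5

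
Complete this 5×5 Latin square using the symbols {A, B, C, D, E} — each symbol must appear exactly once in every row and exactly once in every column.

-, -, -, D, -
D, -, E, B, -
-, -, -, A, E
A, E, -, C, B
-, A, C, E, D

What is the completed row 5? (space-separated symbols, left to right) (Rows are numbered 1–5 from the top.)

B A C E D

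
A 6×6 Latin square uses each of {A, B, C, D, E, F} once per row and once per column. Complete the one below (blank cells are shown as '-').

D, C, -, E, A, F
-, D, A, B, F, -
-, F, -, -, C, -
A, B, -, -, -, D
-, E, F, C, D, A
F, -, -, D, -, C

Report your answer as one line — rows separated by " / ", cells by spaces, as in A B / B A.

Cell (r1,c3): row 1 has {A,C,D,E,F}; column 3 has {A,F} → B.
Cell (r2,c6): row 2 has {A,B,D,F}; column 6 has {A,C,D,F} → E.
Cell (r3,c4): row 3 has {C,F}; column 4 has {B,C,D,E} → A.
Cell (r3,c6): row 3 has {A,C,F}; column 6 has {A,C,D,E,F} → B.
Cell (r4,c4): row 4 has {A,B,D}; column 4 has {A,B,C,D,E} → F.
Cell (r4,c5): row 4 has {A,B,D,F}; column 5 has {A,C,D,F} → E.
Cell (r5,c1): row 5 has {A,C,D,E,F}; column 1 has {A,D,F} → B.
Cell (r6,c2): row 6 has {C,D,F}; column 2 has {B,C,D,E,F} → A.
Cell (r6,c3): row 6 has {A,C,D,F}; column 3 has {A,B,F} → E.
Cell (r6,c5): row 6 has {A,C,D,E,F}; column 5 has {A,C,D,E,F} → B.
Cell (r2,c1): row 2 has {A,B,D,E,F}; column 1 has {A,B,D,F} → C.
Cell (r3,c1): row 3 has {A,B,C,F}; column 1 has {A,B,C,D,F} → E.
Cell (r3,c3): row 3 has {A,B,C,E,F}; column 3 has {A,B,E,F} → D.
Cell (r4,c3): row 4 has {A,B,D,E,F}; column 3 has {A,B,D,E,F} → C.

D C B E A F / C D A B F E / E F D A C B / A B C F E D / B E F C D A / F A E D B C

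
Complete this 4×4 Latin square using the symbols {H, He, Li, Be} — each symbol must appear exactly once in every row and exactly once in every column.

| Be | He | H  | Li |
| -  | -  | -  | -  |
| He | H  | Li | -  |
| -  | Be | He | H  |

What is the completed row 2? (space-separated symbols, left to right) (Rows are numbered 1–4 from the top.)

H Li Be He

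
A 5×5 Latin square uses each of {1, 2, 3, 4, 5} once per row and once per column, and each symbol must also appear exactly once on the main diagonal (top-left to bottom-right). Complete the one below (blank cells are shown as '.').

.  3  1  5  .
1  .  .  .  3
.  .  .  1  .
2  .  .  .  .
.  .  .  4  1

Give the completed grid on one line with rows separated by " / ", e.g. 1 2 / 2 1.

4 3 1 5 2 / 1 5 4 2 3 / 3 4 2 1 5 / 2 1 5 3 4 / 5 2 3 4 1

(r1,c1) = 4
(r1,c5) = 2
(r2,c4) = 2
(r4,c4) = 3
(r2,c2) = 5
(r2,c3) = 4
(r3,c3) = 2
(r4,c3) = 5
(r4,c5) = 4
(r5,c2) = 2
(r5,c3) = 3
(r3,c2) = 4
(r3,c5) = 5
(r4,c2) = 1
(r5,c1) = 5
(r3,c1) = 3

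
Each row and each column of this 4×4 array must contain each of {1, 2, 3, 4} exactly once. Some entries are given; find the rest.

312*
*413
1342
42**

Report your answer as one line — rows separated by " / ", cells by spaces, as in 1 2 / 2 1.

(r1,c4): row 1 has {1,2,3}; column 4 has {2,3}, so it must be 4.
(r2,c1): row 2 has {1,3,4}; column 1 has {1,3,4}, so it must be 2.
(r4,c3): row 4 has {2,4}; column 3 has {1,2,4}, so it must be 3.
(r4,c4): row 4 has {2,3,4}; column 4 has {2,3,4}, so it must be 1.

3 1 2 4 / 2 4 1 3 / 1 3 4 2 / 4 2 3 1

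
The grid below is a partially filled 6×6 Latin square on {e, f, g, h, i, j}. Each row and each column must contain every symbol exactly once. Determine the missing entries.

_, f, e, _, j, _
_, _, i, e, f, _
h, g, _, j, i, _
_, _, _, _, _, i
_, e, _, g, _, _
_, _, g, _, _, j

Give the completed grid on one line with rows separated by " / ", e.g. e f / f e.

g f e i j h / j h i e f g / h g f j i e / e j h f g i / i e j g h f / f i g h e j

(r3,c3): row 3 has {g,h,i,j}; column 3 has {e,g,i}, so it must be f.
(r3,c6): row 3 has {f,g,h,i,j}; column 6 has {i,j}, so it must be e.
(r5,c5): row 5 has {e,g}; column 5 has {f,i,j}, so it must be h.
(r5,c6): row 5 has {e,g,h}; column 6 has {e,i,j}, so it must be f.
(r6,c5): row 6 has {g,j}; column 5 has {f,h,i,j}, so it must be e.
(r4,c5): row 4 has {i}; column 5 has {e,f,h,i,j}, so it must be g.
(r5,c3): row 5 has {e,f,g,h}; column 3 has {e,f,g,i}, so it must be j.
(r4,c3): row 4 has {g,i}; column 3 has {e,f,g,i,j}, so it must be h.
(r4,c4): row 4 has {g,h,i}; column 4 has {e,g,j}, so it must be f.
(r5,c1): row 5 has {e,f,g,h,j}; column 1 has {h}, so it must be i.
(r6,c1): row 6 has {e,g,j}; column 1 has {h,i}, so it must be f.
(r1,c1): row 1 has {e,f,j}; column 1 has {f,h,i}, so it must be g.
(r1,c6): row 1 has {e,f,g,j}; column 6 has {e,f,i,j}, so it must be h.
(r2,c1): row 2 has {e,f,i}; column 1 has {f,g,h,i}, so it must be j.
(r2,c2): row 2 has {e,f,i,j}; column 2 has {e,f,g}, so it must be h.
(r2,c6): row 2 has {e,f,h,i,j}; column 6 has {e,f,h,i,j}, so it must be g.
(r4,c1): row 4 has {f,g,h,i}; column 1 has {f,g,h,i,j}, so it must be e.
(r4,c2): row 4 has {e,f,g,h,i}; column 2 has {e,f,g,h}, so it must be j.
(r6,c2): row 6 has {e,f,g,j}; column 2 has {e,f,g,h,j}, so it must be i.
(r6,c4): row 6 has {e,f,g,i,j}; column 4 has {e,f,g,j}, so it must be h.
(r1,c4): row 1 has {e,f,g,h,j}; column 4 has {e,f,g,h,j}, so it must be i.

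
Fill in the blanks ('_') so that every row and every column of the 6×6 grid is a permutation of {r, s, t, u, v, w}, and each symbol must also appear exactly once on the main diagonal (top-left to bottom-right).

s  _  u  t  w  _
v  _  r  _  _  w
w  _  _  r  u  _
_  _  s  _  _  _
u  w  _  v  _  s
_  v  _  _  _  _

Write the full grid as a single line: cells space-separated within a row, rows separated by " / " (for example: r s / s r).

Cell (r1,c2): row 1 has {s,t,u,w}; column 2 has {v,w} → r.
Cell (r1,c6): row 1 has {r,s,t,u,w}; column 6 has {s,w} → v.
Cell (r3,c6): row 3 has {r,u,w}; column 6 has {s,v,w} → t.
Cell (r5,c3): row 5 has {s,u,v,w}; column 3 has {r,s,u} → t.
Cell (r5,c5): row 5 has {s,t,u,v,w}; column 5 has {u,w}; the diagonal has {s} → r.
Cell (r6,c3): row 6 has {v}; column 3 has {r,s,t,u} → w.
Cell (r6,c6): row 6 has {v,w}; column 6 has {s,t,v,w}; the diagonal has {r,s} → u.
Cell (r2,c2): row 2 has {r,v,w}; column 2 has {r,v,w}; the diagonal has {r,s,u} → t.
Cell (r2,c5): row 2 has {r,t,v,w}; column 5 has {r,u,w} → s.
Cell (r3,c2): row 3 has {r,t,u,w}; column 2 has {r,t,v,w} → s.
Cell (r3,c3): row 3 has {r,s,t,u,w}; column 3 has {r,s,t,u,w}; the diagonal has {r,s,t,u} → v.
Cell (r4,c2): row 4 has {s}; column 2 has {r,s,t,v,w} → u.
Cell (r4,c4): row 4 has {s,u}; column 4 has {r,t,v}; the diagonal has {r,s,t,u,v} → w.
Cell (r4,c6): row 4 has {s,u,w}; column 6 has {s,t,u,v,w} → r.
Cell (r6,c4): row 6 has {u,v,w}; column 4 has {r,t,v,w} → s.
Cell (r6,c5): row 6 has {s,u,v,w}; column 5 has {r,s,u,w} → t.
Cell (r2,c4): row 2 has {r,s,t,v,w}; column 4 has {r,s,t,v,w} → u.
Cell (r4,c1): row 4 has {r,s,u,w}; column 1 has {s,u,v,w} → t.
Cell (r4,c5): row 4 has {r,s,t,u,w}; column 5 has {r,s,t,u,w} → v.
Cell (r6,c1): row 6 has {s,t,u,v,w}; column 1 has {s,t,u,v,w} → r.

s r u t w v / v t r u s w / w s v r u t / t u s w v r / u w t v r s / r v w s t u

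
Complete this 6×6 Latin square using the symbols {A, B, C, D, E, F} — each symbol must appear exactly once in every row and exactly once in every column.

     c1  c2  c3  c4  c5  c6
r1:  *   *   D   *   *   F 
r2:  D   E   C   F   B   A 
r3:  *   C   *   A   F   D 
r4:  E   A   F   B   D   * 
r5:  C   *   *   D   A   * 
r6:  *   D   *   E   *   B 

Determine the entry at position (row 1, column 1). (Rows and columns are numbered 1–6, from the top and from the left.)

A

Cell (r1,c2): row 1 has {D,F}; column 2 has {A,C,D,E} → B.
Cell (r1,c4): row 1 has {B,D,F}; column 4 has {A,B,D,E,F} → C.
Cell (r1,c5): row 1 has {B,C,D,F}; column 5 has {A,B,D,F} → E.
Cell (r3,c1): row 3 has {A,C,D,F}; column 1 has {C,D,E} → B.
Cell (r3,c3): row 3 has {A,B,C,D,F}; column 3 has {C,D,F} → E.
Cell (r4,c6): row 4 has {A,B,D,E,F}; column 6 has {A,B,D,F} → C.
Cell (r5,c2): row 5 has {A,C,D}; column 2 has {A,B,C,D,E} → F.
Cell (r5,c3): row 5 has {A,C,D,F}; column 3 has {C,D,E,F} → B.
Cell (r5,c6): row 5 has {A,B,C,D,F}; column 6 has {A,B,C,D,F} → E.
Cell (r6,c3): row 6 has {B,D,E}; column 3 has {B,C,D,E,F} → A.
Cell (r6,c5): row 6 has {A,B,D,E}; column 5 has {A,B,D,E,F} → C.
Cell (r1,c1): row 1 has {B,C,D,E,F}; column 1 has {B,C,D,E} → A.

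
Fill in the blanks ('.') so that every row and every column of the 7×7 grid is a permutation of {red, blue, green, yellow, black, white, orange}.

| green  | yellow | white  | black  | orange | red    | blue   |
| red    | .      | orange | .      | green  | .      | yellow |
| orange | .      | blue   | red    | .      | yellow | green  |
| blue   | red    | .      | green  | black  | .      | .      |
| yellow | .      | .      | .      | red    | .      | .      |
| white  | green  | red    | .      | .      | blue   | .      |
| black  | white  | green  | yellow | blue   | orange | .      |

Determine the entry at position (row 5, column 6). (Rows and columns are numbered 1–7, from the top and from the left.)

(r3,c2): row 3 has {red,blue,green,yellow,orange}; column 2 has {red,green,yellow,white}, so it must be black.
(r3,c5): row 3 has {red,blue,green,yellow,black,orange}; column 5 has {red,blue,green,black,orange}, so it must be white.
(r4,c3): row 4 has {red,blue,green,black}; column 3 has {red,blue,green,white,orange}, so it must be yellow.
(r4,c6): row 4 has {red,blue,green,yellow,black}; column 6 has {red,blue,yellow,orange}, so it must be white.
(r4,c7): row 4 has {red,blue,green,yellow,black,white}; column 7 has {blue,green,yellow}, so it must be orange.
(r5,c3): row 5 has {red,yellow}; column 3 has {red,blue,green,yellow,white,orange}, so it must be black.
(r5,c6): row 5 has {red,yellow,black}; column 6 has {red,blue,yellow,white,orange}, so it must be green.

green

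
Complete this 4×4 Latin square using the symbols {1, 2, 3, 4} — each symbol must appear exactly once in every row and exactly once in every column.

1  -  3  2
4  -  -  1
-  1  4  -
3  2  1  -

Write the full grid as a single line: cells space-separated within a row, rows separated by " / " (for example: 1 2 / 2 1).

1 4 3 2 / 4 3 2 1 / 2 1 4 3 / 3 2 1 4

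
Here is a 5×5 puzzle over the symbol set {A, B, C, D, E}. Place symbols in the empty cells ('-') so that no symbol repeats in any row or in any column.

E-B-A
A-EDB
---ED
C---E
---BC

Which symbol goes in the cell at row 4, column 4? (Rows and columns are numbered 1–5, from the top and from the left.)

At row 1, column 4: row 1 has {A,B,E}; column 4 has {B,D,E}; that leaves C.
At row 2, column 2: row 2 has {A,B,D,E}; column 2 is empty so far; that leaves C.
At row 3, column 1: row 3 has {D,E}; column 1 has {A,C,E}; that leaves B.
At row 3, column 2: row 3 has {B,D,E}; column 2 has {C}; that leaves A.
At row 3, column 3: row 3 has {A,B,D,E}; column 3 has {B,E}; that leaves C.
At row 4, column 4: row 4 has {C,E}; column 4 has {B,C,D,E}; that leaves A.

A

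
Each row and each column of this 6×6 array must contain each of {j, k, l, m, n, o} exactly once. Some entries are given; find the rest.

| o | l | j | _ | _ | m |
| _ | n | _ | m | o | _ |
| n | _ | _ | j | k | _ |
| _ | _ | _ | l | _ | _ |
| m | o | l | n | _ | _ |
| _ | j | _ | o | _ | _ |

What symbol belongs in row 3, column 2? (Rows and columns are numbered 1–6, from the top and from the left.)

m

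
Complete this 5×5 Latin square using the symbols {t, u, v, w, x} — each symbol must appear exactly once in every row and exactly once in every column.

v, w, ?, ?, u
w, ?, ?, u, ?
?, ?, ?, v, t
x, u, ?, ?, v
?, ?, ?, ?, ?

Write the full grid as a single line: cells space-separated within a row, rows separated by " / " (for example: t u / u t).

v w x t u / w t v u x / u x w v t / x u t w v / t v u x w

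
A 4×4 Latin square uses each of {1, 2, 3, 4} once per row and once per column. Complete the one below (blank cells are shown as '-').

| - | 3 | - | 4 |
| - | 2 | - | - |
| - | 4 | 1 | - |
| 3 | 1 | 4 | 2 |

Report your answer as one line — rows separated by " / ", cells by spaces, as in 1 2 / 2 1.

Cell (r1,c3): row 1 has {3,4}; column 3 has {1,4} → 2.
Cell (r2,c3): row 2 has {2}; column 3 has {1,2,4} → 3.
Cell (r2,c4): row 2 has {2,3}; column 4 has {2,4} → 1.
Cell (r3,c1): row 3 has {1,4}; column 1 has {3} → 2.
Cell (r3,c4): row 3 has {1,2,4}; column 4 has {1,2,4} → 3.
Cell (r1,c1): row 1 has {2,3,4}; column 1 has {2,3} → 1.
Cell (r2,c1): row 2 has {1,2,3}; column 1 has {1,2,3} → 4.

1 3 2 4 / 4 2 3 1 / 2 4 1 3 / 3 1 4 2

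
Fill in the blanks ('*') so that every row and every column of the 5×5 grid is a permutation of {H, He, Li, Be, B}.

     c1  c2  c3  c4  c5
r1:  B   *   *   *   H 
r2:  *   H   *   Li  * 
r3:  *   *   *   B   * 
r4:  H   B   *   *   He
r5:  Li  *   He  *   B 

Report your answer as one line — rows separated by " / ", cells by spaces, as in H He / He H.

B Li Be He H / He H B Li Be / Be He H B Li / H B Li Be He / Li Be He H B

Cell (r2,c5): row 2 has {H,Li}; column 5 has {H,He,B} → Be.
Cell (r3,c5): row 3 has {B}; column 5 has {H,He,Be,B} → Li.
Cell (r4,c4): row 4 has {H,He,B}; column 4 has {Li,B} → Be.
Cell (r5,c2): row 5 has {He,Li,B}; column 2 has {H,B} → Be.
Cell (r5,c4): row 5 has {He,Li,Be,B}; column 4 has {Li,Be,B} → H.
Cell (r1,c4): row 1 has {H,B}; column 4 has {H,Li,Be,B} → He.
Cell (r2,c1): row 2 has {H,Li,Be}; column 1 has {H,Li,B} → He.
Cell (r2,c3): row 2 has {H,He,Li,Be}; column 3 has {He} → B.
Cell (r3,c1): row 3 has {Li,B}; column 1 has {H,He,Li,B} → Be.
Cell (r3,c2): row 3 has {Li,Be,B}; column 2 has {H,Be,B} → He.
Cell (r3,c3): row 3 has {He,Li,Be,B}; column 3 has {He,B} → H.
Cell (r4,c3): row 4 has {H,He,Be,B}; column 3 has {H,He,B} → Li.
Cell (r1,c2): row 1 has {H,He,B}; column 2 has {H,He,Be,B} → Li.
Cell (r1,c3): row 1 has {H,He,Li,B}; column 3 has {H,He,Li,B} → Be.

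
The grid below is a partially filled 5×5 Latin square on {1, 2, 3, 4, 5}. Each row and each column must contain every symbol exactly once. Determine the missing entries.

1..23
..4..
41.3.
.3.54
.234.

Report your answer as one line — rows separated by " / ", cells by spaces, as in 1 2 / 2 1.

1 4 5 2 3 / 3 5 4 1 2 / 4 1 2 3 5 / 2 3 1 5 4 / 5 2 3 4 1

(r1,c3): row 1 has {1,2,3}; column 3 has {3,4}, so it must be 5.
(r2,c2): row 2 has {4}; column 2 has {1,2,3}, so it must be 5.
(r2,c4): row 2 has {4,5}; column 4 has {2,3,4,5}, so it must be 1.
(r2,c5): row 2 has {1,4,5}; column 5 has {3,4}, so it must be 2.
(r3,c3): row 3 has {1,3,4}; column 3 has {3,4,5}, so it must be 2.
(r3,c5): row 3 has {1,2,3,4}; column 5 has {2,3,4}, so it must be 5.
(r4,c1): row 4 has {3,4,5}; column 1 has {1,4}, so it must be 2.
(r4,c3): row 4 has {2,3,4,5}; column 3 has {2,3,4,5}, so it must be 1.
(r5,c1): row 5 has {2,3,4}; column 1 has {1,2,4}, so it must be 5.
(r5,c5): row 5 has {2,3,4,5}; column 5 has {2,3,4,5}, so it must be 1.
(r1,c2): row 1 has {1,2,3,5}; column 2 has {1,2,3,5}, so it must be 4.
(r2,c1): row 2 has {1,2,4,5}; column 1 has {1,2,4,5}, so it must be 3.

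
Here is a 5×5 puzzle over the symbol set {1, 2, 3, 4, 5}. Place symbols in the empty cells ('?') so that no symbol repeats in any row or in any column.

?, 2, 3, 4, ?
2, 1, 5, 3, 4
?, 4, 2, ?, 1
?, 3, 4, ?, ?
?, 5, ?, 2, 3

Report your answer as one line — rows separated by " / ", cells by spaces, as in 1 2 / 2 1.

1 2 3 4 5 / 2 1 5 3 4 / 3 4 2 5 1 / 5 3 4 1 2 / 4 5 1 2 3

(r1,c5) = 5
(r3,c4) = 5
(r4,c4) = 1
(r4,c5) = 2
(r5,c3) = 1
(r1,c1) = 1
(r3,c1) = 3
(r4,c1) = 5
(r5,c1) = 4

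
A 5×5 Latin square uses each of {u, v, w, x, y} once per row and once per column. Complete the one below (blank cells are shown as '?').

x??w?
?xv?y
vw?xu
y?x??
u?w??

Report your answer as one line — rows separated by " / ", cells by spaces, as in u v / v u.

(r1,c5): row 1 has {w,x}; column 5 has {u,y}, so it must be v.
(r2,c1): row 2 has {v,x,y}; column 1 has {u,v,x,y}, so it must be w.
(r2,c4): row 2 has {v,w,x,y}; column 4 has {w,x}, so it must be u.
(r3,c3): row 3 has {u,v,w,x}; column 3 has {v,w,x}, so it must be y.
(r4,c4): row 4 has {x,y}; column 4 has {u,w,x}, so it must be v.
(r4,c5): row 4 has {v,x,y}; column 5 has {u,v,y}, so it must be w.
(r5,c4): row 5 has {u,w}; column 4 has {u,v,w,x}, so it must be y.
(r5,c5): row 5 has {u,w,y}; column 5 has {u,v,w,y}, so it must be x.
(r1,c3): row 1 has {v,w,x}; column 3 has {v,w,x,y}, so it must be u.
(r4,c2): row 4 has {v,w,x,y}; column 2 has {w,x}, so it must be u.
(r5,c2): row 5 has {u,w,x,y}; column 2 has {u,w,x}, so it must be v.
(r1,c2): row 1 has {u,v,w,x}; column 2 has {u,v,w,x}, so it must be y.

x y u w v / w x v u y / v w y x u / y u x v w / u v w y x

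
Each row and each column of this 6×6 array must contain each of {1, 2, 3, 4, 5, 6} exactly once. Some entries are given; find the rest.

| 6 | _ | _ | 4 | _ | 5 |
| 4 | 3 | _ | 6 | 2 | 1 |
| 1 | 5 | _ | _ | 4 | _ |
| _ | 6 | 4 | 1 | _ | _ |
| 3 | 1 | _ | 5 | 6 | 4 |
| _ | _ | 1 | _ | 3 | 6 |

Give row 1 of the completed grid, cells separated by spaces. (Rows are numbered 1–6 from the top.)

6 2 3 4 1 5

row 1 has {4,5,6}; column 2 has {1,3,5,6} — only 2 is left for (r1,c2).
row 1 has {2,4,5,6}; column 3 has {1,4} — only 3 is left for (r1,c3).
row 1 has {2,3,4,5,6}; column 5 has {2,3,4,6} — only 1 is left for (r1,c5).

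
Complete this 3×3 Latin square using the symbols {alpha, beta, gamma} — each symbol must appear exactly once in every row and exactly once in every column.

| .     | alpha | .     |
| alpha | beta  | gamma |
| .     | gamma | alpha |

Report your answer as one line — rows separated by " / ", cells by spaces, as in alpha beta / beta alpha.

(r1,c3) = beta
(r3,c1) = beta
(r1,c1) = gamma

gamma alpha beta / alpha beta gamma / beta gamma alpha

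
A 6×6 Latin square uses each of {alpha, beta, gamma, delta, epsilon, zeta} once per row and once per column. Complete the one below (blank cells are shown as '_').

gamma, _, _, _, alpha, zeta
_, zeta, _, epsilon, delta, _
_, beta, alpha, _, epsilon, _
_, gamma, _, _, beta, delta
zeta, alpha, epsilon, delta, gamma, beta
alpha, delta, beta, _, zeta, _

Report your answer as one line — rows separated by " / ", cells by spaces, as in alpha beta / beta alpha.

gamma epsilon delta beta alpha zeta / beta zeta gamma epsilon delta alpha / delta beta alpha zeta epsilon gamma / epsilon gamma zeta alpha beta delta / zeta alpha epsilon delta gamma beta / alpha delta beta gamma zeta epsilon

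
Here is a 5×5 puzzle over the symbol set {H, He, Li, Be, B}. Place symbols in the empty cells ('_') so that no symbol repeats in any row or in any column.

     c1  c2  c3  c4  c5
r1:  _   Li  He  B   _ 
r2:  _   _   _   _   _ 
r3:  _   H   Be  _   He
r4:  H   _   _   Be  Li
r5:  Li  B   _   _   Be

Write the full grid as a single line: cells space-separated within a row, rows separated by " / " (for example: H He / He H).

row 1 has {He,Li,B}; column 1 has {H,Li} — only Be is left for (r1,c1).
row 1 has {He,Li,Be,B}; column 5 has {He,Li,Be} — only H is left for (r1,c5).
row 2 is empty so far; column 5 has {H,He,Li,Be} — only B is left for (r2,c5).
row 3 has {H,He,Be}; column 1 has {H,Li,Be} — only B is left for (r3,c1).
row 3 has {H,He,Be,B}; column 4 has {Be,B} — only Li is left for (r3,c4).
row 4 has {H,Li,Be}; column 2 has {H,Li,B} — only He is left for (r4,c2).
row 4 has {H,He,Li,Be}; column 3 has {He,Be} — only B is left for (r4,c3).
row 5 has {Li,Be,B}; column 3 has {He,Be,B} — only H is left for (r5,c3).
row 5 has {H,Li,Be,B}; column 4 has {Li,Be,B} — only He is left for (r5,c4).
row 2 has {B}; column 1 has {H,Li,Be,B} — only He is left for (r2,c1).
row 2 has {He,B}; column 2 has {H,He,Li,B} — only Be is left for (r2,c2).
row 2 has {He,Be,B}; column 3 has {H,He,Be,B} — only Li is left for (r2,c3).
row 2 has {He,Li,Be,B}; column 4 has {He,Li,Be,B} — only H is left for (r2,c4).

Be Li He B H / He Be Li H B / B H Be Li He / H He B Be Li / Li B H He Be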